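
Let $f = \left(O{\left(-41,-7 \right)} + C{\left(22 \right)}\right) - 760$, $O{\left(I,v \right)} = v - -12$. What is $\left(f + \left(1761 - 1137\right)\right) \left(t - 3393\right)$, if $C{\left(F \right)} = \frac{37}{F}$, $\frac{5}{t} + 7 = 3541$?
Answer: $\frac{34113988165}{77748} \approx 4.3878 \cdot 10^{5}$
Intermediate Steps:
$O{\left(I,v \right)} = 12 + v$ ($O{\left(I,v \right)} = v + 12 = 12 + v$)
$t = \frac{5}{3534}$ ($t = \frac{5}{-7 + 3541} = \frac{5}{3534} \approx 0.0014148$)
$f = - \frac{16573}{22}$ ($f = \left(\left(12 - 7\right) + \frac{37}{22}\right) - 760 = \left(5 + 37 \cdot \frac{1}{22}\right) - 760 = \left(5 + \frac{37}{22}\right) - 760 = \frac{147}{22} - 760 = - \frac{16573}{22} \approx -753.32$)
$\left(f + \left(1761 - 1137\right)\right) \left(t - 3393\right) = \left(- \frac{16573}{22} + \left(1761 - 1137\right)\right) \left(\frac{5}{3534} - 3393\right) = \left(- \frac{16573}{22} + \left(1761 - 1137\right)\right) \left(- \frac{11990857}{3534}\right) = \left(- \frac{16573}{22} + 624\right) \left(- \frac{11990857}{3534}\right) = \left(- \frac{2845}{22}\right) \left(- \frac{11990857}{3534}\right) = \frac{34113988165}{77748}$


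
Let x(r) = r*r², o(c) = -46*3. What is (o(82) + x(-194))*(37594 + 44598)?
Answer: -600126696224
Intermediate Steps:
o(c) = -138
x(r) = r³
(o(82) + x(-194))*(37594 + 44598) = (-138 + (-194)³)*(37594 + 44598) = (-138 - 7301384)*82192 = -7301522*82192 = -600126696224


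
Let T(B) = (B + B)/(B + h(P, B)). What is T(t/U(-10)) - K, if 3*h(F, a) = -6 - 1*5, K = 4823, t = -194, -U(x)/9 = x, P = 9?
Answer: -631716/131 ≈ -4822.3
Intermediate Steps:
U(x) = -9*x
h(F, a) = -11/3 (h(F, a) = (-6 - 1*5)/3 = (-6 - 5)/3 = (⅓)*(-11) = -11/3)
T(B) = 2*B/(-11/3 + B) (T(B) = (B + B)/(B - 11/3) = (2*B)/(-11/3 + B) = 2*B/(-11/3 + B))
T(t/U(-10)) - K = 6*(-194/((-9*(-10))))/(-11 + 3*(-194/((-9*(-10))))) - 1*4823 = 6*(-194/90)/(-11 + 3*(-194/90)) - 4823 = 6*(-194*1/90)/(-11 + 3*(-194*1/90)) - 4823 = 6*(-97/45)/(-11 + 3*(-97/45)) - 4823 = 6*(-97/45)/(-11 - 97/15) - 4823 = 6*(-97/45)/(-262/15) - 4823 = 6*(-97/45)*(-15/262) - 4823 = 97/131 - 4823 = -631716/131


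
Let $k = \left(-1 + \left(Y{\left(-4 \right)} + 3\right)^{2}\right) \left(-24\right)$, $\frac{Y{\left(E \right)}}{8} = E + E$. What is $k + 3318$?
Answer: $-85962$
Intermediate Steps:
$Y{\left(E \right)} = 16 E$ ($Y{\left(E \right)} = 8 \left(E + E\right) = 8 \cdot 2 E = 16 E$)
$k = -89280$ ($k = \left(-1 + \left(16 \left(-4\right) + 3\right)^{2}\right) \left(-24\right) = \left(-1 + \left(-64 + 3\right)^{2}\right) \left(-24\right) = \left(-1 + \left(-61\right)^{2}\right) \left(-24\right) = \left(-1 + 3721\right) \left(-24\right) = 3720 \left(-24\right) = -89280$)
$k + 3318 = -89280 + 3318 = -85962$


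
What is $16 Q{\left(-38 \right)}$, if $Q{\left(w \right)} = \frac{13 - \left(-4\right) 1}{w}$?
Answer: $- \frac{136}{19} \approx -7.1579$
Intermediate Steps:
$Q{\left(w \right)} = \frac{17}{w}$ ($Q{\left(w \right)} = \frac{13 - -4}{w} = \frac{13 + 4}{w} = \frac{17}{w}$)
$16 Q{\left(-38 \right)} = 16 \frac{17}{-38} = 16 \cdot 17 \left(- \frac{1}{38}\right) = 16 \left(- \frac{17}{38}\right) = - \frac{136}{19}$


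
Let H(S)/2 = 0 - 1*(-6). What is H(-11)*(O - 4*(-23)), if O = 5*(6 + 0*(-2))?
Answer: 1464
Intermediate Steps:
H(S) = 12 (H(S) = 2*(0 - 1*(-6)) = 2*(0 + 6) = 2*6 = 12)
O = 30 (O = 5*(6 + 0) = 5*6 = 30)
H(-11)*(O - 4*(-23)) = 12*(30 - 4*(-23)) = 12*(30 + 92) = 12*122 = 1464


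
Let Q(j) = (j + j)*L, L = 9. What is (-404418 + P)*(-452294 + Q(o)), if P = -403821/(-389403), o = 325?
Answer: 7811836368181228/43267 ≈ 1.8055e+11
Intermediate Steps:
P = 44869/43267 (P = -403821*(-1/389403) = 44869/43267 ≈ 1.0370)
Q(j) = 18*j (Q(j) = (j + j)*9 = (2*j)*9 = 18*j)
(-404418 + P)*(-452294 + Q(o)) = (-404418 + 44869/43267)*(-452294 + 18*325) = -17497908737*(-452294 + 5850)/43267 = -17497908737/43267*(-446444) = 7811836368181228/43267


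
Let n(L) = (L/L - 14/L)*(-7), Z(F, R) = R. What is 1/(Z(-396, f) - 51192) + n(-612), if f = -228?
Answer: -18776921/2622420 ≈ -7.1601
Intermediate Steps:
n(L) = -7 + 98/L (n(L) = (1 - 14/L)*(-7) = -7 + 98/L)
1/(Z(-396, f) - 51192) + n(-612) = 1/(-228 - 51192) + (-7 + 98/(-612)) = 1/(-51420) + (-7 + 98*(-1/612)) = -1/51420 + (-7 - 49/306) = -1/51420 - 2191/306 = -18776921/2622420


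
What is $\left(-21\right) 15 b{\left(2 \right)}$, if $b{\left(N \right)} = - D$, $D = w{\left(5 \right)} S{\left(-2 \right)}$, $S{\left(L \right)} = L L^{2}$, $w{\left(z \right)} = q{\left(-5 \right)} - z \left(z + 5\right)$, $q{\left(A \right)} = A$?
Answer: $138600$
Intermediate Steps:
$w{\left(z \right)} = -5 - z \left(5 + z\right)$ ($w{\left(z \right)} = -5 - z \left(z + 5\right) = -5 - z \left(5 + z\right)$)
$S{\left(L \right)} = L^{3}$
$D = 440$ ($D = \left(-5 - 5^{2} - 25\right) \left(-2\right)^{3} = \left(-5 - 25 - 25\right) \left(-8\right) = \left(-55\right) \left(-8\right) = 440$)
$b{\left(N \right)} = -440$ ($b{\left(N \right)} = \left(-1\right) 440 = -440$)
$\left(-21\right) 15 b{\left(2 \right)} = \left(-21\right) 15 \left(-440\right) = \left(-315\right) \left(-440\right) = 138600$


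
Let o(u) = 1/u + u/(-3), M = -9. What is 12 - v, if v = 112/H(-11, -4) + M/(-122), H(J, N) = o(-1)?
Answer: 21951/122 ≈ 179.93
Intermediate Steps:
o(u) = 1/u - u/3 (o(u) = 1/u + u*(-⅓) = 1/u - u/3)
H(J, N) = -⅔ (H(J, N) = 1/(-1) - ⅓*(-1) = -1 + ⅓ = -⅔)
v = -20487/122 (v = 112/(-⅔) - 9/(-122) = 112*(-3/2) - 9*(-1/122) = -168 + 9/122 = -20487/122 ≈ -167.93)
12 - v = 12 - 1*(-20487/122) = 12 + 20487/122 = 21951/122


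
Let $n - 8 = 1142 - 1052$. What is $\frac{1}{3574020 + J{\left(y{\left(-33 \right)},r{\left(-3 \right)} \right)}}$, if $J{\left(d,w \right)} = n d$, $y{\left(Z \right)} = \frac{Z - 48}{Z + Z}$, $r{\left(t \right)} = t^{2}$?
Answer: $\frac{11}{39315543} \approx 2.7979 \cdot 10^{-7}$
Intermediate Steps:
$n = 98$ ($n = 8 + \left(1142 - 1052\right) = 8 + 90 = 98$)
$y{\left(Z \right)} = \frac{-48 + Z}{2 Z}$
$J{\left(d,w \right)} = 98 d$
$\frac{1}{3574020 + J{\left(y{\left(-33 \right)},r{\left(-3 \right)} \right)}} = \frac{1}{3574020 + 98 \frac{-48 - 33}{2 \left(-33\right)}} = \frac{1}{3574020 + 98 \cdot \frac{1}{2} \left(- \frac{1}{33}\right) \left(-81\right)} = \frac{1}{3574020 + 98 \cdot \frac{27}{22}} = \frac{1}{3574020 + \frac{1323}{11}} = \frac{1}{\frac{39315543}{11}} = \frac{11}{39315543}$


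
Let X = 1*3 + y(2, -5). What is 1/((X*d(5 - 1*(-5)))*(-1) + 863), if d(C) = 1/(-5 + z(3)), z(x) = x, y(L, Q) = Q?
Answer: 1/862 ≈ 0.0011601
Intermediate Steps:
X = -2 (X = 1*3 - 5 = 3 - 5 = -2)
d(C) = -½ (d(C) = 1/(-5 + 3) = 1/(-2) = -½)
1/((X*d(5 - 1*(-5)))*(-1) + 863) = 1/(-2*(-½)*(-1) + 863) = 1/(1*(-1) + 863) = 1/(-1 + 863) = 1/862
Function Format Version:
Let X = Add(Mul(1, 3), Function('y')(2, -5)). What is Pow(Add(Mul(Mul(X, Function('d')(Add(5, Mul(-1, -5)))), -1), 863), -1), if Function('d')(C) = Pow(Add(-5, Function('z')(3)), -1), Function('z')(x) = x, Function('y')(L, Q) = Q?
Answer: Rational(1, 862) ≈ 0.0011601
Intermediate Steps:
X = -2 (X = Add(Mul(1, 3), -5) = Add(3, -5) = -2)
Function('d')(C) = Rational(-1, 2) (Function('d')(C) = Pow(Add(-5, 3), -1) = Pow(-2, -1) = Rational(-1, 2))
Pow(Add(Mul(Mul(X, Function('d')(Add(5, Mul(-1, -5)))), -1), 863), -1) = Pow(Add(Mul(Mul(-2, Rational(-1, 2)), -1), 863), -1) = Pow(Add(Mul(1, -1), 863), -1) = Pow(Add(-1, 863), -1) = Pow(862, -1) = Rational(1, 862)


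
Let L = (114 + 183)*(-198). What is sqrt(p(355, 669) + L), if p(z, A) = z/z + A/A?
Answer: 2*I*sqrt(14701) ≈ 242.5*I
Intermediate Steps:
L = -58806 (L = 297*(-198) = -58806)
p(z, A) = 2 (p(z, A) = 1 + 1 = 2)
sqrt(p(355, 669) + L) = sqrt(2 - 58806) = sqrt(-58804) = 2*I*sqrt(14701)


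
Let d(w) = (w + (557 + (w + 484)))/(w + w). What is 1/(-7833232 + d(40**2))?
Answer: -3200/25066338159 ≈ -1.2766e-7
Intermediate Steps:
d(w) = (1041 + 2*w)/(2*w) (d(w) = (w + (557 + (484 + w)))/((2*w)) = (w + (1041 + w))*(1/(2*w)) = (1041 + 2*w)*(1/(2*w)) = (1041 + 2*w)/(2*w))
1/(-7833232 + d(40**2)) = 1/(-7833232 + (1041/2 + 40**2)/(40**2)) = 1/(-7833232 + (1041/2 + 1600)/1600) = 1/(-7833232 + (1/1600)*(4241/2)) = 1/(-7833232 + 4241/3200) = 1/(-25066338159/3200) = -3200/25066338159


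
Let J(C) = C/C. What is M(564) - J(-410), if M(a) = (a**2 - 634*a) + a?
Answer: -38917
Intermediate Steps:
M(a) = a**2 - 633*a
J(C) = 1
M(564) - J(-410) = 564*(-633 + 564) - 1*1 = 564*(-69) - 1 = -38916 - 1 = -38917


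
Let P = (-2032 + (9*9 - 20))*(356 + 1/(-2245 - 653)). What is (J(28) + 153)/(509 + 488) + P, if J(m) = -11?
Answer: -225261588917/321034 ≈ -7.0168e+5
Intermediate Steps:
P = -225939453/322 (P = (-2032 + (81 - 20))*(356 + 1/(-2898)) = (-2032 + 61)*(356 - 1/2898) = -1971*1031687/2898 = -225939453/322 ≈ -7.0168e+5)
(J(28) + 153)/(509 + 488) + P = (-11 + 153)/(509 + 488) - 225939453/322 = 142/997 - 225939453/322 = -225261588917/321034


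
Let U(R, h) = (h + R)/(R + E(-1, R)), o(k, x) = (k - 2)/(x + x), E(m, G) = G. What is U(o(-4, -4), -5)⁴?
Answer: 83521/1296 ≈ 64.445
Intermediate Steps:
o(k, x) = (-2 + k)/(2*x) (o(k, x) = (-2 + k)/((2*x)) = (-2 + k)*(1/(2*x)) = (-2 + k)/(2*x))
U(R, h) = (R + h)/(2*R) (U(R, h) = (h + R)/(R + R) = (R + h)/((2*R)) = (R + h)*(1/(2*R)) = (R + h)/(2*R))
U(o(-4, -4), -5)⁴ = (((½)*(-2 - 4)/(-4) - 5)/(2*(((½)*(-2 - 4)/(-4)))))⁴ = (((½)*(-¼)*(-6) - 5)/(2*(((½)*(-¼)*(-6)))))⁴ = ((¾ - 5)/(2*(¾)))⁴ = ((½)*(4/3)*(-17/4))⁴ = (-17/6)⁴ = 83521/1296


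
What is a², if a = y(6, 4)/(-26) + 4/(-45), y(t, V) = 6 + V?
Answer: 76729/342225 ≈ 0.22421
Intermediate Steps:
a = -277/585 (a = (6 + 4)/(-26) + 4/(-45) = 10*(-1/26) + 4*(-1/45) = -5/13 - 4/45 = -277/585 ≈ -0.47350)
a² = (-277/585)² = 76729/342225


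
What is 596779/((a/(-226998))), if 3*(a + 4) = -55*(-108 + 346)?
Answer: 203201459163/6551 ≈ 3.1018e+7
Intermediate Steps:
a = -13102/3 (a = -4 + (-55*(-108 + 346))/3 = -4 + (-55*238)/3 = -4 + (⅓)*(-13090) = -4 - 13090/3 = -13102/3 ≈ -4367.3)
596779/((a/(-226998))) = 596779/((-13102/3/(-226998))) = 596779/((-13102/3*(-1/226998))) = 596779/(6551/340497) = 596779*(340497/6551) = 203201459163/6551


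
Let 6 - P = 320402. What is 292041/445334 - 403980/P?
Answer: 68368699389/35670808066 ≈ 1.9167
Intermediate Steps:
P = -320396 (P = 6 - 1*320402 = 6 - 320402 = -320396)
292041/445334 - 403980/P = 292041/445334 - 403980/(-320396) = 292041*(1/445334) - 403980*(-1/320396) = 292041/445334 + 100995/80099 = 68368699389/35670808066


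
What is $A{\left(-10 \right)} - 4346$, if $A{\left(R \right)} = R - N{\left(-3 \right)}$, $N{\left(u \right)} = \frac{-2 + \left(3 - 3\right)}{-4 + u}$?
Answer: $- \frac{30494}{7} \approx -4356.3$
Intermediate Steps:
$N{\left(u \right)} = - \frac{2}{-4 + u}$ ($N{\left(u \right)} = \frac{-2 + \left(3 - 3\right)}{-4 + u} = \frac{-2 + 0}{-4 + u} = - \frac{2}{-4 + u}$)
$A{\left(R \right)} = - \frac{2}{7} + R$ ($A{\left(R \right)} = R - - \frac{2}{-4 - 3} = R - - \frac{2}{-7} = R - \left(-2\right) \left(- \frac{1}{7}\right) = R - \frac{2}{7} = - \frac{2}{7} + R$)
$A{\left(-10 \right)} - 4346 = \left(- \frac{2}{7} - 10\right) - 4346 = - \frac{72}{7} - 4346 = - \frac{30494}{7}$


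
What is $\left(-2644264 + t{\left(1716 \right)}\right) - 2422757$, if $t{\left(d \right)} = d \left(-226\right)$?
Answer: $-5454837$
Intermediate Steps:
$t{\left(d \right)} = - 226 d$
$\left(-2644264 + t{\left(1716 \right)}\right) - 2422757 = \left(-2644264 - 387816\right) - 2422757 = -3032080 - 2422757 = -5454837$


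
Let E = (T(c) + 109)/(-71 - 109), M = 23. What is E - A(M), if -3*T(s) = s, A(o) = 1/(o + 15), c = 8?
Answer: -6331/10260 ≈ -0.61706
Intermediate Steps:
A(o) = 1/(15 + o)
T(s) = -s/3
E = -319/540 (E = (-⅓*8 + 109)/(-71 - 109) = (-8/3 + 109)/(-180) = (319/3)*(-1/180) = -319/540 ≈ -0.59074)
E - A(M) = -319/540 - 1/(15 + 23) = -319/540 - 1/38 = -6331/10260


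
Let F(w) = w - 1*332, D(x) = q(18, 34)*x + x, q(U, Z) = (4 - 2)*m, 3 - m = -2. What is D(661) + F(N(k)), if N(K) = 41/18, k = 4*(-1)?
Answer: 124943/18 ≈ 6941.3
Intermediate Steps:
m = 5 (m = 3 - 1*(-2) = 3 + 2 = 5)
k = -4
q(U, Z) = 10 (q(U, Z) = (4 - 2)*5 = 2*5 = 10)
N(K) = 41/18 (N(K) = 41*(1/18) = 41/18)
D(x) = 11*x (D(x) = 10*x + x = 11*x)
F(w) = -332 + w (F(w) = w - 332 = -332 + w)
D(661) + F(N(k)) = 11*661 + (-332 + 41/18) = 7271 - 5935/18 = 124943/18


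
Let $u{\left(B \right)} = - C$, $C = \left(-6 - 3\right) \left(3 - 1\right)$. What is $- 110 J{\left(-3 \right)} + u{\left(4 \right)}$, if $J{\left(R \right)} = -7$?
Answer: $788$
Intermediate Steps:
$C = -18$ ($C = \left(-9\right) 2 = -18$)
$u{\left(B \right)} = 18$ ($u{\left(B \right)} = \left(-1\right) \left(-18\right) = 18$)
$- 110 J{\left(-3 \right)} + u{\left(4 \right)} = \left(-110\right) \left(-7\right) + 18 = 770 + 18 = 788$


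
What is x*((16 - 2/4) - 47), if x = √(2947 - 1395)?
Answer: -126*√97 ≈ -1241.0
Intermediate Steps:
x = 4*√97 (x = √1552 = 4*√97 ≈ 39.395)
x*((16 - 2/4) - 47) = (4*√97)*((16 - 2/4) - 47) = (4*√97)*((16 - 2*¼) - 47) = (4*√97)*((16 - ½) - 47) = (4*√97)*(31/2 - 47) = (4*√97)*(-63/2) = -126*√97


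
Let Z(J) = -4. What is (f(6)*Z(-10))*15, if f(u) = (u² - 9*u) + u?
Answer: 720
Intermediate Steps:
f(u) = u² - 8*u
(f(6)*Z(-10))*15 = ((6*(-8 + 6))*(-4))*15 = ((6*(-2))*(-4))*15 = -12*(-4)*15 = 48*15 = 720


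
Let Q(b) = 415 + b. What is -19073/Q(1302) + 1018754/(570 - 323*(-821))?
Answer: -3319506351/456297901 ≈ -7.2749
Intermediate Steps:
-19073/Q(1302) + 1018754/(570 - 323*(-821)) = -19073/(415 + 1302) + 1018754/(570 - 323*(-821)) = -19073/1717 + 1018754/(570 + 265183) = -19073*1/1717 + 1018754/265753 = -19073/1717 + 1018754*(1/265753) = -19073/1717 + 1018754/265753 = -3319506351/456297901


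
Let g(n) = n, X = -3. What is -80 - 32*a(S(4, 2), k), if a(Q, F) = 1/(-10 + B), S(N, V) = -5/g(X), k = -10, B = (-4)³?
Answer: -2944/37 ≈ -79.568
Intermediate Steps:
B = -64
S(N, V) = 5/3 (S(N, V) = -5/(-3) = -5*(-⅓) = 5/3)
a(Q, F) = -1/74 (a(Q, F) = 1/(-10 - 64) = 1/(-74) = -1/74)
-80 - 32*a(S(4, 2), k) = -80 - 32*(-1/74) = -80 + 16/37 = -2944/37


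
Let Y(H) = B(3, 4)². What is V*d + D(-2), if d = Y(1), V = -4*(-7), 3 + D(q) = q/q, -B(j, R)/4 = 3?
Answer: 4030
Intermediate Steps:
B(j, R) = -12 (B(j, R) = -4*3 = -12)
D(q) = -2 (D(q) = -3 + q/q = -3 + 1 = -2)
Y(H) = 144 (Y(H) = (-12)² = 144)
V = 28
d = 144
V*d + D(-2) = 28*144 - 2 = 4032 - 2 = 4030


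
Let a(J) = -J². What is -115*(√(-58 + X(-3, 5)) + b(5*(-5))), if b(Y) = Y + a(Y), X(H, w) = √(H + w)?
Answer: 74750 - 115*√(-58 + √2) ≈ 74750.0 - 865.07*I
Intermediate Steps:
b(Y) = Y - Y²
-115*(√(-58 + X(-3, 5)) + b(5*(-5))) = -115*(√(-58 + √(-3 + 5)) + (5*(-5))*(1 - 5*(-5))) = -115*(√(-58 + √2) - 25*(1 - 1*(-25))) = -115*(√(-58 + √2) - 25*(1 + 25)) = -115*(√(-58 + √2) - 25*26) = -115*(√(-58 + √2) - 650) = -115*(-650 + √(-58 + √2)) = 74750 - 115*√(-58 + √2)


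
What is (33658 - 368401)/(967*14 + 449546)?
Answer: -334743/463084 ≈ -0.72286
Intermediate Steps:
(33658 - 368401)/(967*14 + 449546) = -334743/(13538 + 449546) = -334743/463084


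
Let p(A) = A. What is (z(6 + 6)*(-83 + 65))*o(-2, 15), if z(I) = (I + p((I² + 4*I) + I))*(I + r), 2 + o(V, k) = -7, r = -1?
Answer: 384912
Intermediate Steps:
o(V, k) = -9 (o(V, k) = -2 - 7 = -9)
z(I) = (-1 + I)*(I² + 6*I) (z(I) = (I + ((I² + 4*I) + I))*(I - 1) = (I + (I² + 5*I))*(-1 + I) = (I² + 6*I)*(-1 + I) = (-1 + I)*(I² + 6*I))
(z(6 + 6)*(-83 + 65))*o(-2, 15) = (((6 + 6)*(-6 + (6 + 6)*(5 + (6 + 6))))*(-83 + 65))*(-9) = ((12*(-6 + 12*(5 + 12)))*(-18))*(-9) = ((12*(-6 + 12*17))*(-18))*(-9) = ((12*(-6 + 204))*(-18))*(-9) = ((12*198)*(-18))*(-9) = (2376*(-18))*(-9) = -42768*(-9) = 384912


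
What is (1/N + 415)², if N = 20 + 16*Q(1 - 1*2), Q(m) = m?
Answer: 2758921/16 ≈ 1.7243e+5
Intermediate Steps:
N = 4 (N = 20 + 16*(1 - 1*2) = 20 + 16*(1 - 2) = 20 + 16*(-1) = 20 - 16 = 4)
(1/N + 415)² = (1/4 + 415)² = (¼ + 415)² = (1661/4)² = 2758921/16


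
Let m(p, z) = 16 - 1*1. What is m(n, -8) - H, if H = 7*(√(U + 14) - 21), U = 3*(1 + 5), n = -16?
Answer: 162 - 28*√2 ≈ 122.40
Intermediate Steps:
U = 18 (U = 3*6 = 18)
m(p, z) = 15 (m(p, z) = 16 - 1 = 15)
H = -147 + 28*√2 (H = 7*(√(18 + 14) - 21) = 7*(√32 - 21) = 7*(4*√2 - 21) = 7*(-21 + 4*√2) = -147 + 28*√2 ≈ -107.40)
m(n, -8) - H = 15 - (-147 + 28*√2) = 15 + (147 - 28*√2) = 162 - 28*√2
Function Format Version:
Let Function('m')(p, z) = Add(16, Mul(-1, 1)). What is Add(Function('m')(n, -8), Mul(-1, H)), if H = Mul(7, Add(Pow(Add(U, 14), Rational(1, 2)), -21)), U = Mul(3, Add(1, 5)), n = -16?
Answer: Add(162, Mul(-28, Pow(2, Rational(1, 2)))) ≈ 122.40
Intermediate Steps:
U = 18 (U = Mul(3, 6) = 18)
Function('m')(p, z) = 15 (Function('m')(p, z) = Add(16, -1) = 15)
H = Add(-147, Mul(28, Pow(2, Rational(1, 2)))) (H = Mul(7, Add(Pow(Add(18, 14), Rational(1, 2)), -21)) = Mul(7, Add(Pow(32, Rational(1, 2)), -21)) = Mul(7, Add(Mul(4, Pow(2, Rational(1, 2))), -21)) = Mul(7, Add(-21, Mul(4, Pow(2, Rational(1, 2))))) = Add(-147, Mul(28, Pow(2, Rational(1, 2)))) ≈ -107.40)
Add(Function('m')(n, -8), Mul(-1, H)) = Add(15, Mul(-1, Add(-147, Mul(28, Pow(2, Rational(1, 2)))))) = Add(15, Add(147, Mul(-28, Pow(2, Rational(1, 2))))) = Add(162, Mul(-28, Pow(2, Rational(1, 2))))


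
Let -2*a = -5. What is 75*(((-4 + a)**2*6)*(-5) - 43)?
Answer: -16575/2 ≈ -8287.5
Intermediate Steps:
a = 5/2 (a = -1/2*(-5) = 5/2 ≈ 2.5000)
75*(((-4 + a)**2*6)*(-5) - 43) = 75*(((-4 + 5/2)**2*6)*(-5) - 43) = 75*(((-3/2)**2*6)*(-5) - 43) = 75*(((9/4)*6)*(-5) - 43) = 75*((27/2)*(-5) - 43) = 75*(-135/2 - 43) = 75*(-221/2) = -16575/2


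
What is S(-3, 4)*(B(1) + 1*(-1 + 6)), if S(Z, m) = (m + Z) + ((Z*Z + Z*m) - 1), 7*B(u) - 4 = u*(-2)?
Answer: -111/7 ≈ -15.857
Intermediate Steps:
B(u) = 4/7 - 2*u/7 (B(u) = 4/7 + (u*(-2))/7 = 4/7 + (-2*u)/7 = 4/7 - 2*u/7)
S(Z, m) = -1 + Z + m + Z² + Z*m (S(Z, m) = (Z + m) + ((Z² + Z*m) - 1) = (Z + m) + (-1 + Z² + Z*m) = -1 + Z + m + Z² + Z*m)
S(-3, 4)*(B(1) + 1*(-1 + 6)) = (-1 - 3 + 4 + (-3)² - 3*4)*((4/7 - 2/7*1) + 1*(-1 + 6)) = (-1 - 3 + 4 + 9 - 12)*((4/7 - 2/7) + 1*5) = -3*(2/7 + 5) = -3*37/7 = -111/7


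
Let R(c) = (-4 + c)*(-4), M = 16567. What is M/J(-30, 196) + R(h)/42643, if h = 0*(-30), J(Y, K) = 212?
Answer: 706469973/9040316 ≈ 78.147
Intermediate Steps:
h = 0
R(c) = 16 - 4*c
M/J(-30, 196) + R(h)/42643 = 16567/212 + (16 - 4*0)/42643 = 16567*(1/212) + (16 + 0)*(1/42643) = 16567/212 + 16*(1/42643) = 16567/212 + 16/42643 = 706469973/9040316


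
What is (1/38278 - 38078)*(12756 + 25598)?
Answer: -27951430270891/19139 ≈ -1.4604e+9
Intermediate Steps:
(1/38278 - 38078)*(12756 + 25598) = (1/38278 - 38078)*38354 = -1457549683/38278*38354 = -27951430270891/19139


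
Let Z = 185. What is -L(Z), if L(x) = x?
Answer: -185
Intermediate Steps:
-L(Z) = -1*185 = -185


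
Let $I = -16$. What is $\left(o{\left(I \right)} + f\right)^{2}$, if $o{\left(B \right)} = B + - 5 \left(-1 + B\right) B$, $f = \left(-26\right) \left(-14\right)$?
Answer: $1024144$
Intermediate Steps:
$f = 364$
$o{\left(B \right)} = B + B \left(5 - 5 B\right)$ ($o{\left(B \right)} = B + \left(5 - 5 B\right) B = B + B \left(5 - 5 B\right)$)
$\left(o{\left(I \right)} + f\right)^{2} = \left(- 16 \left(6 - -80\right) + 364\right)^{2} = \left(- 16 \left(6 + 80\right) + 364\right)^{2} = \left(\left(-16\right) 86 + 364\right)^{2} = \left(-1376 + 364\right)^{2} = \left(-1012\right)^{2} = 1024144$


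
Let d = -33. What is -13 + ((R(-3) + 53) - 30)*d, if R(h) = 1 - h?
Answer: -904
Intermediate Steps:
-13 + ((R(-3) + 53) - 30)*d = -13 + (((1 - 1*(-3)) + 53) - 30)*(-33) = -13 + (((1 + 3) + 53) - 30)*(-33) = -13 + ((4 + 53) - 30)*(-33) = -13 + (57 - 30)*(-33) = -13 + 27*(-33) = -13 - 891 = -904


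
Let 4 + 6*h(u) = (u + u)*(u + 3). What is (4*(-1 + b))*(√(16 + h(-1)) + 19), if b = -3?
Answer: -304 - 32*√33/3 ≈ -365.28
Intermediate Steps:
h(u) = -⅔ + u*(3 + u)/3 (h(u) = -⅔ + ((u + u)*(u + 3))/6 = -⅔ + ((2*u)*(3 + u))/6 = -⅔ + (2*u*(3 + u))/6 = -⅔ + u*(3 + u)/3)
(4*(-1 + b))*(√(16 + h(-1)) + 19) = (4*(-1 - 3))*(√(16 + (-⅔ - 1 + (⅓)*(-1)²)) + 19) = (4*(-4))*(√(16 + (-⅔ - 1 + (⅓)*1)) + 19) = -16*(√(16 + (-⅔ - 1 + ⅓)) + 19) = -16*(√(16 - 4/3) + 19) = -16*(√(44/3) + 19) = -16*(2*√33/3 + 19) = -16*(19 + 2*√33/3) = -304 - 32*√33/3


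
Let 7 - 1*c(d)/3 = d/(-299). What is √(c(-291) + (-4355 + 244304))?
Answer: √21453296943/299 ≈ 489.86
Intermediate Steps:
c(d) = 21 + 3*d/299 (c(d) = 21 - 3*d/(-299) = 21 - 3*d*(-1)/299 = 21 - (-3)*d/299 = 21 + 3*d/299)
√(c(-291) + (-4355 + 244304)) = √((21 + (3/299)*(-291)) + (-4355 + 244304)) = √((21 - 873/299) + 239949) = √(5406/299 + 239949) = √(71750157/299) = √21453296943/299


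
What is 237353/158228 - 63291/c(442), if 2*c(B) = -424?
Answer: 629045449/2096521 ≈ 300.04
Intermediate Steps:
c(B) = -212 (c(B) = (½)*(-424) = -212)
237353/158228 - 63291/c(442) = 237353/158228 - 63291/(-212) = 237353*(1/158228) - 63291*(-1/212) = 237353/158228 + 63291/212 = 629045449/2096521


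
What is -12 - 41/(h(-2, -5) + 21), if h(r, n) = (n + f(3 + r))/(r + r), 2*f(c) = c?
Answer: -2452/177 ≈ -13.853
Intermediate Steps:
f(c) = c/2
h(r, n) = (3/2 + n + r/2)/(2*r) (h(r, n) = (n + (3 + r)/2)/(r + r) = (n + (3/2 + r/2))/((2*r)) = (3/2 + n + r/2)*(1/(2*r)) = (3/2 + n + r/2)/(2*r))
-12 - 41/(h(-2, -5) + 21) = -12 - 41/((1/4)*(3 - 2 + 2*(-5))/(-2) + 21) = -12 - 41/((1/4)*(-1/2)*(3 - 2 - 10) + 21) = -12 - 41/((1/4)*(-1/2)*(-9) + 21) = -12 - 41/(9/8 + 21) = -12 - 41/(177/8) = -12 + (8/177)*(-41) = -12 - 328/177 = -2452/177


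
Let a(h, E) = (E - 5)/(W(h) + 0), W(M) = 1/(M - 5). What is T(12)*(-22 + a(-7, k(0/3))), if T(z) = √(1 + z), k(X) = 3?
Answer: 2*√13 ≈ 7.2111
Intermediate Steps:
W(M) = 1/(-5 + M)
a(h, E) = (-5 + E)*(-5 + h) (a(h, E) = (E - 5)/(1/(-5 + h) + 0) = (-5 + E)/(1/(-5 + h)) = (-5 + E)*(-5 + h))
T(12)*(-22 + a(-7, k(0/3))) = √(1 + 12)*(-22 + (-5 + 3)*(-5 - 7)) = √13*(-22 - 2*(-12)) = √13*(-22 + 24) = √13*2 = 2*√13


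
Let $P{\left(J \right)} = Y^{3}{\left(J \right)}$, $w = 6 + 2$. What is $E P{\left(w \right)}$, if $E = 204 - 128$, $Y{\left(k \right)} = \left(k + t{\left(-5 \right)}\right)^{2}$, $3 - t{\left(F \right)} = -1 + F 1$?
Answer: $1834455244$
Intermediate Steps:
$t{\left(F \right)} = 4 - F$ ($t{\left(F \right)} = 3 - \left(-1 + F 1\right) = 3 - \left(-1 + F\right) = 4 - F$)
$Y{\left(k \right)} = \left(9 + k\right)^{2}$ ($Y{\left(k \right)} = \left(k + \left(4 - -5\right)\right)^{2} = \left(k + \left(4 + 5\right)\right)^{2} = \left(k + 9\right)^{2} = \left(9 + k\right)^{2}$)
$w = 8$
$E = 76$
$P{\left(J \right)} = \left(9 + J\right)^{6}$ ($P{\left(J \right)} = \left(\left(9 + J\right)^{2}\right)^{3} = \left(9 + J\right)^{6}$)
$E P{\left(w \right)} = 76 \left(9 + 8\right)^{6} = 76 \cdot 17^{6} = 76 \cdot 24137569 = 1834455244$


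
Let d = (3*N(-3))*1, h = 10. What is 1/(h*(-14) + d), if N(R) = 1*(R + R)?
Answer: -1/158 ≈ -0.0063291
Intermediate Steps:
N(R) = 2*R (N(R) = 1*(2*R) = 2*R)
d = -18 (d = (3*(2*(-3)))*1 = (3*(-6))*1 = -18*1 = -18)
1/(h*(-14) + d) = 1/(10*(-14) - 18) = 1/(-140 - 18) = 1/(-158) = -1/158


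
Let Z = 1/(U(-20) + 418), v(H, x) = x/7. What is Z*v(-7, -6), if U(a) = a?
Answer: -3/1393 ≈ -0.0021536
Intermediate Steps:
v(H, x) = x/7 (v(H, x) = x*(⅐) = x/7)
Z = 1/398 (Z = 1/(-20 + 418) = 1/398 ≈ 0.0025126)
Z*v(-7, -6) = ((⅐)*(-6))/398 = (1/398)*(-6/7) = -3/1393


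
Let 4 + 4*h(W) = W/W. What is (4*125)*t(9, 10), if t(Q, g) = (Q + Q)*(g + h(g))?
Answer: 83250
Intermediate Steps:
h(W) = -¾ (h(W) = -1 + (W/W)/4 = -1 + (¼)*1 = -1 + ¼ = -¾)
t(Q, g) = 2*Q*(-¾ + g) (t(Q, g) = (Q + Q)*(g - ¾) = (2*Q)*(-¾ + g) = 2*Q*(-¾ + g))
(4*125)*t(9, 10) = (4*125)*((½)*9*(-3 + 4*10)) = 500*((½)*9*(-3 + 40)) = 500*((½)*9*37) = 500*(333/2) = 83250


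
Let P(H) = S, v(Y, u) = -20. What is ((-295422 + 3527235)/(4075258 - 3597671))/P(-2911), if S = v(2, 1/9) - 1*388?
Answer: -1077271/64951832 ≈ -0.016586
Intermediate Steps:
S = -408 (S = -20 - 1*388 = -20 - 388 = -408)
P(H) = -408
((-295422 + 3527235)/(4075258 - 3597671))/P(-2911) = ((-295422 + 3527235)/(4075258 - 3597671))/(-408) = (3231813/477587)*(-1/408) = -1077271/64951832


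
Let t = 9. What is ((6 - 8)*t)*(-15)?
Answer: 270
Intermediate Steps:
((6 - 8)*t)*(-15) = ((6 - 8)*9)*(-15) = -2*9*(-15) = -18*(-15) = 270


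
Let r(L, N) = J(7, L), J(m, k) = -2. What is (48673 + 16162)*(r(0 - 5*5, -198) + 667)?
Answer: 43115275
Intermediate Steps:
r(L, N) = -2
(48673 + 16162)*(r(0 - 5*5, -198) + 667) = (48673 + 16162)*(-2 + 667) = 64835*665 = 43115275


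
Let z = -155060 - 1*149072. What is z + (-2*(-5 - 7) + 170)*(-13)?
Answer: -306654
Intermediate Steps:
z = -304132 (z = -155060 - 149072 = -304132)
z + (-2*(-5 - 7) + 170)*(-13) = -304132 + (-2*(-5 - 7) + 170)*(-13) = -304132 + (-2*(-12) + 170)*(-13) = -304132 + (24 + 170)*(-13) = -304132 + 194*(-13) = -304132 - 2522 = -306654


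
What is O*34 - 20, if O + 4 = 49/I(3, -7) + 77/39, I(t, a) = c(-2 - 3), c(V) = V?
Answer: -82304/195 ≈ -422.07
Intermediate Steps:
I(t, a) = -5 (I(t, a) = -2 - 3 = -5)
O = -2306/195 (O = -4 + (49/(-5) + 77/39) = -4 + (49*(-⅕) + 77*(1/39)) = -4 + (-49/5 + 77/39) = -4 - 1526/195 = -2306/195 ≈ -11.826)
O*34 - 20 = -2306/195*34 - 20 = -78404/195 - 20 = -82304/195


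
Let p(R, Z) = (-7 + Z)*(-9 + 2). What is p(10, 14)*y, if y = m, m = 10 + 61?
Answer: -3479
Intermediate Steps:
m = 71
p(R, Z) = 49 - 7*Z (p(R, Z) = (-7 + Z)*(-7) = 49 - 7*Z)
y = 71
p(10, 14)*y = (49 - 7*14)*71 = (49 - 98)*71 = -49*71 = -3479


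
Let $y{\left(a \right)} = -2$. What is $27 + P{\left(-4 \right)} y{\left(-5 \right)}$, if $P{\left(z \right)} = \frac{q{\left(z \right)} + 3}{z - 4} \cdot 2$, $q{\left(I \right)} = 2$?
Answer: $\frac{59}{2} \approx 29.5$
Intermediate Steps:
$P{\left(z \right)} = \frac{10}{-4 + z}$ ($P{\left(z \right)} = \frac{2 + 3}{z - 4} \cdot 2 = \frac{5}{-4 + z} 2 = \frac{10}{-4 + z}$)
$27 + P{\left(-4 \right)} y{\left(-5 \right)} = 27 + \frac{10}{-4 - 4} \left(-2\right) = 27 + \frac{10}{-8} \left(-2\right) = 27 + 10 \left(- \frac{1}{8}\right) \left(-2\right) = 27 - - \frac{5}{2} = 27 + \frac{5}{2} = \frac{59}{2}$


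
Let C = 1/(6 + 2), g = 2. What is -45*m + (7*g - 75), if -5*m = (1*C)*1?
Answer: -479/8 ≈ -59.875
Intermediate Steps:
C = ⅛ (C = 1/8 = ⅛ ≈ 0.12500)
m = -1/40 (m = -1*(⅛)/5 = -1/40 ≈ -0.025000)
-45*m + (7*g - 75) = -45*(-1/40) + (7*2 - 75) = 9/8 + (14 - 75) = 9/8 - 61 = -479/8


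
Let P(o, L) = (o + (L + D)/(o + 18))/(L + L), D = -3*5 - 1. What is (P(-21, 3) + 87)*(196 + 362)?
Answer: 46996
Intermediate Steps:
D = -16 (D = -15 - 1 = -16)
P(o, L) = (o + (-16 + L)/(18 + o))/(2*L) (P(o, L) = (o + (L - 16)/(o + 18))/(L + L) = (o + (-16 + L)/(18 + o))/((2*L)) = (o + (-16 + L)/(18 + o))*(1/(2*L)) = (o + (-16 + L)/(18 + o))/(2*L))
(P(-21, 3) + 87)*(196 + 362) = ((½)*(-16 + 3 + (-21)² + 18*(-21))/(3*(18 - 21)) + 87)*(196 + 362) = ((½)*(⅓)*(-16 + 3 + 441 - 378)/(-3) + 87)*558 = ((½)*(⅓)*(-⅓)*50 + 87)*558 = (-25/9 + 87)*558 = (758/9)*558 = 46996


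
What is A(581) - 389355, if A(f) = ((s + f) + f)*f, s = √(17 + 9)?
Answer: 285767 + 581*√26 ≈ 2.8873e+5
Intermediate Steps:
s = √26 ≈ 5.0990
A(f) = f*(√26 + 2*f) (A(f) = ((√26 + f) + f)*f = ((f + √26) + f)*f = (√26 + 2*f)*f = f*(√26 + 2*f))
A(581) - 389355 = 581*(√26 + 2*581) - 389355 = 581*(√26 + 1162) - 389355 = 581*(1162 + √26) - 389355 = (675122 + 581*√26) - 389355 = 285767 + 581*√26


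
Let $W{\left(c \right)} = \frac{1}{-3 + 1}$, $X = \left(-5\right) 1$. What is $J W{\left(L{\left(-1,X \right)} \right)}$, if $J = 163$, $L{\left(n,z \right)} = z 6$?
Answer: $- \frac{163}{2} \approx -81.5$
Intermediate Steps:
$X = -5$
$L{\left(n,z \right)} = 6 z$
$W{\left(c \right)} = - \frac{1}{2}$ ($W{\left(c \right)} = \frac{1}{-2} = - \frac{1}{2}$)
$J W{\left(L{\left(-1,X \right)} \right)} = 163 \left(- \frac{1}{2}\right) = - \frac{163}{2}$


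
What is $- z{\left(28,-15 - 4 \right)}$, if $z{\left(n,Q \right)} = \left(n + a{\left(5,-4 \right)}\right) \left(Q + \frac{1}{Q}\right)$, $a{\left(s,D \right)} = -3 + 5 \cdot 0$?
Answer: $\frac{9050}{19} \approx 476.32$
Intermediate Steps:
$a{\left(s,D \right)} = -3$ ($a{\left(s,D \right)} = -3 + 0 = -3$)
$z{\left(n,Q \right)} = \left(-3 + n\right) \left(Q + \frac{1}{Q}\right)$ ($z{\left(n,Q \right)} = \left(n - 3\right) \left(Q + \frac{1}{Q}\right) = \left(-3 + n\right) \left(Q + \frac{1}{Q}\right)$)
$- z{\left(28,-15 - 4 \right)} = - \frac{-3 + 28 + \left(-15 - 4\right)^{2} \left(-3 + 28\right)}{-15 - 4} = - \frac{-3 + 28 + \left(-19\right)^{2} \cdot 25}{-19} = - \frac{\left(-1\right) \left(-3 + 28 + 361 \cdot 25\right)}{19} = - \frac{\left(-1\right) \left(-3 + 28 + 9025\right)}{19} = - \frac{\left(-1\right) 9050}{19} = \left(-1\right) \left(- \frac{9050}{19}\right) = \frac{9050}{19}$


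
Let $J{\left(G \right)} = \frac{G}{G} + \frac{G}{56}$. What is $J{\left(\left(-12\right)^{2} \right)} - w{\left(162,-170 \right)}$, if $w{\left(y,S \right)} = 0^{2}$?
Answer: $\frac{25}{7} \approx 3.5714$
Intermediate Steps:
$J{\left(G \right)} = 1 + \frac{G}{56}$ ($J{\left(G \right)} = 1 + G \frac{1}{56} = 1 + \frac{G}{56}$)
$w{\left(y,S \right)} = 0$
$J{\left(\left(-12\right)^{2} \right)} - w{\left(162,-170 \right)} = \left(1 + \frac{\left(-12\right)^{2}}{56}\right) - 0 = \left(1 + \frac{1}{56} \cdot 144\right) + 0 = \left(1 + \frac{18}{7}\right) + 0 = \frac{25}{7} + 0 = \frac{25}{7}$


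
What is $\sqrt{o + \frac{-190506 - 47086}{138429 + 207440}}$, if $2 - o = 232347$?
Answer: $\frac{3 i \sqrt{3088270849337777}}{345869} \approx 482.02 i$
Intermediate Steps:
$o = -232345$ ($o = 2 - 232347 = -232345$)
$\sqrt{o + \frac{-190506 - 47086}{138429 + 207440}} = \sqrt{-232345 + \frac{-190506 - 47086}{138429 + 207440}} = \sqrt{-232345 - \frac{237592}{345869}} = \sqrt{- \frac{80361170397}{345869}} = \frac{3 i \sqrt{3088270849337777}}{345869}$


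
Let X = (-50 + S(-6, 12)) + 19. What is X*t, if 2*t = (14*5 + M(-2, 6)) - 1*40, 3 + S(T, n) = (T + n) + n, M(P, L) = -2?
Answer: -224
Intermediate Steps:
S(T, n) = -3 + T + 2*n (S(T, n) = -3 + ((T + n) + n) = -3 + (T + 2*n) = -3 + T + 2*n)
X = -16 (X = (-50 + (-3 - 6 + 2*12)) + 19 = (-50 + (-3 - 6 + 24)) + 19 = (-50 + 15) + 19 = -35 + 19 = -16)
t = 14 (t = ((14*5 - 2) - 1*40)/2 = ((70 - 2) - 40)/2 = (68 - 40)/2 = (1/2)*28 = 14)
X*t = -16*14 = -224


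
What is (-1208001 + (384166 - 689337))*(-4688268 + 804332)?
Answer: 5877063204992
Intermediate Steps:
(-1208001 + (384166 - 689337))*(-4688268 + 804332) = (-1208001 - 305171)*(-3883936) = -1513172*(-3883936) = 5877063204992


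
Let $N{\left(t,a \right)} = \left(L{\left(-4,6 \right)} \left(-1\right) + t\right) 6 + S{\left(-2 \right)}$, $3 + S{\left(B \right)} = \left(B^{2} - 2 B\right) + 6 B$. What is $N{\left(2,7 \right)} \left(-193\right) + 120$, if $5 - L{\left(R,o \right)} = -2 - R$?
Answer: $2629$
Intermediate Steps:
$L{\left(R,o \right)} = 7 + R$ ($L{\left(R,o \right)} = 5 - \left(-2 - R\right) = 5 + \left(2 + R\right) = 7 + R$)
$S{\left(B \right)} = -3 + B^{2} + 4 B$ ($S{\left(B \right)} = -3 + \left(\left(B^{2} - 2 B\right) + 6 B\right) = -3 + \left(B^{2} + 4 B\right) = -3 + B^{2} + 4 B$)
$N{\left(t,a \right)} = -25 + 6 t$ ($N{\left(t,a \right)} = \left(\left(7 - 4\right) \left(-1\right) + t\right) 6 + \left(-3 + \left(-2\right)^{2} + 4 \left(-2\right)\right) = \left(3 \left(-1\right) + t\right) 6 - 7 = \left(-3 + t\right) 6 - 7 = \left(-18 + 6 t\right) - 7 = -25 + 6 t$)
$N{\left(2,7 \right)} \left(-193\right) + 120 = \left(-25 + 6 \cdot 2\right) \left(-193\right) + 120 = \left(-25 + 12\right) \left(-193\right) + 120 = \left(-13\right) \left(-193\right) + 120 = 2509 + 120 = 2629$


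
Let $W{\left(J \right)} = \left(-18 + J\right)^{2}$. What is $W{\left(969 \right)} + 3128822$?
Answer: $4033223$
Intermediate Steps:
$W{\left(969 \right)} + 3128822 = \left(-18 + 969\right)^{2} + 3128822 = 951^{2} + 3128822 = 904401 + 3128822 = 4033223$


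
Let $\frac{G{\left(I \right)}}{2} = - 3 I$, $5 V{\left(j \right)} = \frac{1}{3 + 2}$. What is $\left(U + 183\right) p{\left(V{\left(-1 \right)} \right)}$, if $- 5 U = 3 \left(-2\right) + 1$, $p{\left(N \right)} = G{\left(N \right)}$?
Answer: $- \frac{1104}{25} \approx -44.16$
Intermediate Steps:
$V{\left(j \right)} = \frac{1}{25}$ ($V{\left(j \right)} = \frac{1}{5 \left(3 + 2\right)} = \frac{1}{5 \cdot 5} = \frac{1}{5} \cdot \frac{1}{5} = \frac{1}{25}$)
$G{\left(I \right)} = - 6 I$ ($G{\left(I \right)} = 2 \left(- 3 I\right) = - 6 I$)
$p{\left(N \right)} = - 6 N$
$U = 1$ ($U = - \frac{3 \left(-2\right) + 1}{5} = - \frac{-6 + 1}{5} = \left(- \frac{1}{5}\right) \left(-5\right) = 1$)
$\left(U + 183\right) p{\left(V{\left(-1 \right)} \right)} = \left(1 + 183\right) \left(\left(-6\right) \frac{1}{25}\right) = 184 \left(- \frac{6}{25}\right) = - \frac{1104}{25}$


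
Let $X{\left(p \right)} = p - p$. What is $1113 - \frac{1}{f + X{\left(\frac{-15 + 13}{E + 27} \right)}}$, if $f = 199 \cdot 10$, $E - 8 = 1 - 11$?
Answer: $\frac{2214869}{1990} \approx 1113.0$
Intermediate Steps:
$E = -2$ ($E = 8 + \left(1 - 11\right) = 8 - 10 = -2$)
$f = 1990$
$X{\left(p \right)} = 0$
$1113 - \frac{1}{f + X{\left(\frac{-15 + 13}{E + 27} \right)}} = 1113 - \frac{1}{1990 + 0} = 1113 - \frac{1}{1990} = \frac{2214869}{1990}$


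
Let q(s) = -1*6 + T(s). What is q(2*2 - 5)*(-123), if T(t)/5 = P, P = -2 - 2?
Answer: 3198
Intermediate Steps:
P = -4
T(t) = -20 (T(t) = 5*(-4) = -20)
q(s) = -26 (q(s) = -1*6 - 20 = -6 - 20 = -26)
q(2*2 - 5)*(-123) = -26*(-123) = 3198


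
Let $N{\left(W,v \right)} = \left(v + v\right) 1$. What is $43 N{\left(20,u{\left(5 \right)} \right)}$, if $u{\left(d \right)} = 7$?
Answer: $602$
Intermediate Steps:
$N{\left(W,v \right)} = 2 v$ ($N{\left(W,v \right)} = 2 v 1 = 2 v$)
$43 N{\left(20,u{\left(5 \right)} \right)} = 43 \cdot 2 \cdot 7 = 43 \cdot 14 = 602$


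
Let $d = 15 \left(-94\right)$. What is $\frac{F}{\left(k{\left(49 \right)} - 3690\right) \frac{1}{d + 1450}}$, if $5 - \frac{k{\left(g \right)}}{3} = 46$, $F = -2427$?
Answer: $\frac{32360}{1271} \approx 25.46$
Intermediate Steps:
$d = -1410$
$k{\left(g \right)} = -123$ ($k{\left(g \right)} = 15 - 138 = -123$)
$\frac{F}{\left(k{\left(49 \right)} - 3690\right) \frac{1}{d + 1450}} = - \frac{2427}{\left(-123 - 3690\right) \frac{1}{-1410 + 1450}} = - \frac{2427}{\left(-3813\right) \frac{1}{40}} = - \frac{2427}{- \frac{3813}{40}} = \left(-2427\right) \left(- \frac{40}{3813}\right) = \frac{32360}{1271}$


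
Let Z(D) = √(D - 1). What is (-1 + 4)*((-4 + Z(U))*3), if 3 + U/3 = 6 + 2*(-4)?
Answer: -36 + 36*I ≈ -36.0 + 36.0*I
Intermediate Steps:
U = -15 (U = -9 + 3*(6 + 2*(-4)) = -9 + 3*(6 - 8) = -9 + 3*(-2) = -9 - 6 = -15)
Z(D) = √(-1 + D)
(-1 + 4)*((-4 + Z(U))*3) = (-1 + 4)*((-4 + √(-1 - 15))*3) = 3*((-4 + √(-16))*3) = 3*((-4 + 4*I)*3) = 3*(-12 + 12*I) = -36 + 36*I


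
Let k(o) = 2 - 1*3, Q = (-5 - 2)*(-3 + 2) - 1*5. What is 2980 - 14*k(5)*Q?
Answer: 3008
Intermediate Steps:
Q = 2 (Q = -7*(-1) - 5 = 7 - 5 = 2)
k(o) = -1 (k(o) = 2 - 3 = -1)
2980 - 14*k(5)*Q = 2980 - 14*(-1)*2 = 2980 - (-14)*2 = 2980 - 1*(-28) = 2980 + 28 = 3008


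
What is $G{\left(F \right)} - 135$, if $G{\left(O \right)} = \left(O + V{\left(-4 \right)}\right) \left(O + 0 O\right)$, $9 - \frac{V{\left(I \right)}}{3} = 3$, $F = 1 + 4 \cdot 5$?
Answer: $684$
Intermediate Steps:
$F = 21$ ($F = 1 + 20 = 21$)
$V{\left(I \right)} = 18$ ($V{\left(I \right)} = 27 - 9 = 18$)
$G{\left(O \right)} = O \left(18 + O\right)$ ($G{\left(O \right)} = \left(O + 18\right) \left(O + 0 O\right) = \left(18 + O\right) \left(O + 0\right) = \left(18 + O\right) O = O \left(18 + O\right)$)
$G{\left(F \right)} - 135 = 21 \left(18 + 21\right) - 135 = 21 \cdot 39 - 135 = 819 - 135 = 684$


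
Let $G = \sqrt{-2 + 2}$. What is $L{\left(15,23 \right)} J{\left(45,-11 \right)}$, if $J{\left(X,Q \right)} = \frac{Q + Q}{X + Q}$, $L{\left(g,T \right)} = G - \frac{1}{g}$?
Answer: $\frac{11}{255} \approx 0.043137$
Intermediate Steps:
$G = 0$ ($G = \sqrt{0} = 0$)
$L{\left(g,T \right)} = - \frac{1}{g}$ ($L{\left(g,T \right)} = 0 - \frac{1}{g} = - \frac{1}{g}$)
$J{\left(X,Q \right)} = \frac{2 Q}{Q + X}$
$L{\left(15,23 \right)} J{\left(45,-11 \right)} = - \frac{1}{15} \cdot 2 \left(-11\right) \frac{1}{-11 + 45} = \left(-1\right) \frac{1}{15} \cdot 2 \left(-11\right) \frac{1}{34} = - \frac{2 \left(-11\right) \frac{1}{34}}{15} = \left(- \frac{1}{15}\right) \left(- \frac{11}{17}\right) = \frac{11}{255}$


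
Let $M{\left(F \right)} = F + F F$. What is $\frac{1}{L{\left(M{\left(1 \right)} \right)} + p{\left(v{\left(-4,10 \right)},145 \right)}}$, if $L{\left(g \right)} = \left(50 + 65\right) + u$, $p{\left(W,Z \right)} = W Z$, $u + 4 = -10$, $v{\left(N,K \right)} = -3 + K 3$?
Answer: $\frac{1}{4016} \approx 0.000249$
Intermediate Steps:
$v{\left(N,K \right)} = -3 + 3 K$
$M{\left(F \right)} = F + F^{2}$
$u = -14$ ($u = -4 - 10 = -14$)
$L{\left(g \right)} = 101$ ($L{\left(g \right)} = \left(50 + 65\right) - 14 = 115 - 14 = 101$)
$\frac{1}{L{\left(M{\left(1 \right)} \right)} + p{\left(v{\left(-4,10 \right)},145 \right)}} = \frac{1}{101 + \left(-3 + 3 \cdot 10\right) 145} = \frac{1}{101 + \left(-3 + 30\right) 145} = \frac{1}{101 + 27 \cdot 145} = \frac{1}{101 + 3915} = \frac{1}{4016}$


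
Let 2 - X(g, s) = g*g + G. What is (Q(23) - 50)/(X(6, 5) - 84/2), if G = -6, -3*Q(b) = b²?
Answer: 97/30 ≈ 3.2333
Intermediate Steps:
Q(b) = -b²/3
X(g, s) = 8 - g² (X(g, s) = 2 - (g*g - 6) = 2 - (g² - 6) = 2 - (-6 + g²) = 2 + (6 - g²) = 8 - g²)
(Q(23) - 50)/(X(6, 5) - 84/2) = (-⅓*23² - 50)/((8 - 1*6²) - 84/2) = (-⅓*529 - 50)/((8 - 1*36) - 84*½) = (-529/3 - 50)/((8 - 36) - 42) = -679/(3*(-28 - 42)) = -679/3/(-70) = -679/3*(-1/70) = 97/30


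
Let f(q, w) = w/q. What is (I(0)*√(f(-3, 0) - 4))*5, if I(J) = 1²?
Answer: 10*I ≈ 10.0*I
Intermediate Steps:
I(J) = 1
(I(0)*√(f(-3, 0) - 4))*5 = (1*√(0/(-3) - 4))*5 = (1*√(0*(-⅓) - 4))*5 = (1*√(0 - 4))*5 = (1*√(-4))*5 = (1*(2*I))*5 = (2*I)*5 = 10*I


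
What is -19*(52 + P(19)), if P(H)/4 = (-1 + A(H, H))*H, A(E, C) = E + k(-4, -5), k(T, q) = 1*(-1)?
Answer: -25536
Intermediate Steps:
k(T, q) = -1
A(E, C) = -1 + E (A(E, C) = E - 1 = -1 + E)
P(H) = 4*H*(-2 + H) (P(H) = 4*((-1 + (-1 + H))*H) = 4*((-2 + H)*H) = 4*(H*(-2 + H)) = 4*H*(-2 + H))
-19*(52 + P(19)) = -19*(52 + 4*19*(-2 + 19)) = -19*(52 + 4*19*17) = -19*(52 + 1292) = -19*1344 = -25536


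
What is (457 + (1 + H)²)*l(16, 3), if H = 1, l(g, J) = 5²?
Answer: 11525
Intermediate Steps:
l(g, J) = 25
(457 + (1 + H)²)*l(16, 3) = (457 + (1 + 1)²)*25 = (457 + 2²)*25 = (457 + 4)*25 = 461*25 = 11525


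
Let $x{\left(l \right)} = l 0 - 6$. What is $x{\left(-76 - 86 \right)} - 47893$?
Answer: $-47899$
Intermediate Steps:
$x{\left(l \right)} = -6$ ($x{\left(l \right)} = 0 - 6 = -6$)
$x{\left(-76 - 86 \right)} - 47893 = -6 - 47893 = -47899$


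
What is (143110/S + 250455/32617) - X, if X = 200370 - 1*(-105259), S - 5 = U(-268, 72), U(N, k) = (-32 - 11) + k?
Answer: -167129751411/554489 ≈ -3.0141e+5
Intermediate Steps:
U(N, k) = -43 + k
S = 34 (S = 5 + (-43 + 72) = 5 + 29 = 34)
X = 305629 (X = 200370 + 105259 = 305629)
(143110/S + 250455/32617) - X = (143110/34 + 250455/32617) - 1*305629 = (143110*(1/34) + 250455*(1/32617)) - 305629 = (71555/17 + 250455/32617) - 305629 = 2338167170/554489 - 305629 = -167129751411/554489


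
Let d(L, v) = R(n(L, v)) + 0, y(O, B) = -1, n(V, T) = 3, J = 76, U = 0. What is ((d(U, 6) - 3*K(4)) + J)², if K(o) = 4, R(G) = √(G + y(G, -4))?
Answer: (64 + √2)² ≈ 4279.0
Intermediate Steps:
R(G) = √(-1 + G) (R(G) = √(G - 1) = √(-1 + G))
d(L, v) = √2 (d(L, v) = √(-1 + 3) + 0 = √2 + 0 = √2)
((d(U, 6) - 3*K(4)) + J)² = ((√2 - 3*4) + 76)² = ((√2 - 12) + 76)² = ((-12 + √2) + 76)² = (64 + √2)²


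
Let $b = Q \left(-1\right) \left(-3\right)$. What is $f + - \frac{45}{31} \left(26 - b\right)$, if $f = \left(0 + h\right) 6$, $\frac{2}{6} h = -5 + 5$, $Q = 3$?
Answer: $- \frac{765}{31} \approx -24.677$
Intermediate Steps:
$b = 9$ ($b = 3 \left(-1\right) \left(-3\right) = \left(-3\right) \left(-3\right) = 9$)
$h = 0$ ($h = 3 \left(-5 + 5\right) = 3 \cdot 0 = 0$)
$f = 0$ ($f = \left(0 + 0\right) 6 = 0 \cdot 6 = 0$)
$f + - \frac{45}{31} \left(26 - b\right) = 0 + - \frac{45}{31} \left(26 - 9\right) = 0 + \left(-45\right) \frac{1}{31} \left(26 - 9\right) = 0 - \frac{765}{31} = - \frac{765}{31}$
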